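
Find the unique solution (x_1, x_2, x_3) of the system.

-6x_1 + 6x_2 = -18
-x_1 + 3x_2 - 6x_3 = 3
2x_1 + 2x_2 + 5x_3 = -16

Forward elimination on [A|b]:
R2 <- R2 - (1/6)*R1:  [  0   2  -6   6 ]
R3 <- R3 - (-1/3)*R1:  [   0    4    5  -22 ]
R3 <- R3 - (2)*R2:  [   0    0   17  -34 ]
Row echelon form:
[ -6  6   0  |  -18 ]
[  0  2  -6  |    6 ]
[  0  0  17  |  -34 ]
Back-substitution:
x_3 = (-34) / 17 = -2
x_2 = (6 - (-6)*(-2)) / 2 = -3
x_1 = (-18 - (6)*(-3)) / -6 = 0

(0, -3, -2)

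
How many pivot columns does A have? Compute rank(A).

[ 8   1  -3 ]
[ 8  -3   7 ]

Row reduction:
R2 <- R2 - (1)*R1:  [  0  -4  10 ]
Row echelon form:
[ 8   1  -3 ]
[ 0  -4  10 ]
Nonzero rows / pivot columns: 2

rank(A) = 2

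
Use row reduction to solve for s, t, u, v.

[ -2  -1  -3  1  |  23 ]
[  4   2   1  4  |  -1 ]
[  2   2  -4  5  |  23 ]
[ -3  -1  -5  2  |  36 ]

Forward elimination on [A|b]:
R2 <- R2 - (-2)*R1:  [  0   0  -5   6  45 ]
R3 <- R3 - (-1)*R1:  [  0   1  -7   6  46 ]
R4 <- R4 - (3/2)*R1:  [    0   1/2  -1/2   1/2   3/2 ]
R2 <-> R3   (pivot in column 2 was zero)
[ -2   -1    -3    1   23 ]
[  0    1    -7    6   46 ]
[  0    0    -5    6   45 ]
[  0  1/2  -1/2  1/2  3/2 ]
R4 <- R4 - (1/2)*R2:  [     0      0      3   -5/2  -43/2 ]
R4 <- R4 - (-3/5)*R3:  [     0      0      0  11/10   11/2 ]
Row echelon form:
[ -2  -1  -3      1  |    23 ]
[  0   1  -7      6  |    46 ]
[  0   0  -5      6  |    45 ]
[  0   0   0  11/10  |  11/2 ]
Back-substitution:
v = (11/2) / (11/10) = 5
u = (45 - (6)*(5)) / -5 = -3
t = (46 - (-7)*(-3) - (6)*(5)) / 1 = -5
s = (23 - (-1)*(-5) - (-3)*(-3) - (1)*(5)) / -2 = -2

(-2, -5, -3, 5)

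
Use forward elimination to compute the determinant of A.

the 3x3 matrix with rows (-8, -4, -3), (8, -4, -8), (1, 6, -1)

Forward elimination:
R2 <- R2 - (-1)*R1:  [   0   -8  -11 ]
R3 <- R3 - (-1/8)*R1:  [     0   11/2  -11/8 ]
R3 <- R3 - (-11/16)*R2:  [       0        0  -143/16 ]
Upper-triangular form:
[ -8  -4       -3 ]
[  0  -8      -11 ]
[  0   0  -143/16 ]
det(A) = (-1)^0 * (-8) * (-8) * (-143/16) = -572  (0 row swaps -> sign +1)

det(A) = -572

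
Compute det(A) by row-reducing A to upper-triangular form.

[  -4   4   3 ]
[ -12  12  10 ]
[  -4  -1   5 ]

det(A) = -20

Forward elimination:
R2 <- R2 - (3)*R1:  [ 0  0  1 ]
R3 <- R3 - (1)*R1:  [  0  -5   2 ]
R2 <-> R3   (pivot in column 2 was zero)
[ -4   4  3 ]
[  0  -5  2 ]
[  0   0  1 ]
Upper-triangular form:
[ -4   4  3 ]
[  0  -5  2 ]
[  0   0  1 ]
det(A) = (-1)^1 * (-4) * (-5) * (1) = -20  (1 row swap -> sign -1)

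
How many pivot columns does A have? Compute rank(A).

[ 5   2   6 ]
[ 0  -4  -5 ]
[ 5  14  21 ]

rank(A) = 2

Row reduction:
R3 <- R3 - (1)*R1:  [  0  12  15 ]
R3 <- R3 - (-3)*R2:  [ 0  0  0 ]
Row echelon form:
[ 5   2   6 ]
[ 0  -4  -5 ]
[ 0   0   0 ]
Nonzero rows / pivot columns: 2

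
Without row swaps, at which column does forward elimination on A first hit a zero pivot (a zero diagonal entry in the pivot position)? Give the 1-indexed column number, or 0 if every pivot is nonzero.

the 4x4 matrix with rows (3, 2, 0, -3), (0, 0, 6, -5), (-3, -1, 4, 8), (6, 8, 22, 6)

first zero-pivot column = 2

Naive forward elimination:
R3 <- R3 - (-1)*R1:  [ 0  1  4  5 ]
R4 <- R4 - (2)*R1:  [  0   4  22  12 ]
Matrix at this point:
[ 3  2   0  -3 ]
[ 0  0   6  -5 ]
[ 0  1   4   5 ]
[ 0  4  22  12 ]
Pivot entry (2,2) is zero but row 3 has 1 in column 2 -> naive elimination stops; a row interchange (e.g. R2 <-> R3) would be required here.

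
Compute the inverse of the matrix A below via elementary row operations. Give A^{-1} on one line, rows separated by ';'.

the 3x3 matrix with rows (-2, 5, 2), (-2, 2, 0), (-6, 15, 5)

inverse = [-5/3 -5/6 2/3; -5/3 -1/3 2/3; 3 0 -1]

Gauss-Jordan on [A | I]:
R1 <- (1/-2)*R1:  [    1  -5/2    -1  |  -1/2     0     0 ]
R2 <- R2 - (-2)*R1:  [  0  -3  -2  |  -1   1   0 ]
R3 <- R3 - (-6)*R1:  [  0   0  -1  |  -3   0   1 ]
R2 <- (1/-3)*R2:  [    0     1   2/3  |   1/3  -1/3     0 ]
R1 <- R1 - (-5/2)*R2:  [    1     0   2/3  |   1/3  -5/6     0 ]
R3 <- (1/-1)*R3:  [  0   0   1  |   3   0  -1 ]
R1 <- R1 - (2/3)*R3:  [    1     0     0  |  -5/3  -5/6   2/3 ]
R2 <- R2 - (2/3)*R3:  [    0     1     0  |  -5/3  -1/3   2/3 ]
Right block of [I | A^{-1}] is the inverse:
[ -5/3  -5/6  2/3 ]
[ -5/3  -1/3  2/3 ]
[    3     0   -1 ]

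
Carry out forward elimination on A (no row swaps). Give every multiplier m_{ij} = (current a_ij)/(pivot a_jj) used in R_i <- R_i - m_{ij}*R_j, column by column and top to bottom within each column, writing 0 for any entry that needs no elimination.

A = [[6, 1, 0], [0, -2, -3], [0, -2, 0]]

Forward elimination:
R2: entry in column 1 is already 0 -> m_{21} = 0 (no row operation needed)
R3: entry in column 1 is already 0 -> m_{31} = 0 (no row operation needed)
R3 <- R3 - (1)*R2:  [ 0  0  3 ]
Multipliers (in order of application): m_{21} = 0, m_{31} = 0, m_{32} = 1

multipliers: 0, 0, 1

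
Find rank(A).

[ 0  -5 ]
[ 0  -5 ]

rank(A) = 1

Row reduction:
R2 <- R2 - (1)*R1:  [ 0  0 ]
Row echelon form:
[ 0  -5 ]
[ 0   0 ]
Nonzero rows / pivot columns: 1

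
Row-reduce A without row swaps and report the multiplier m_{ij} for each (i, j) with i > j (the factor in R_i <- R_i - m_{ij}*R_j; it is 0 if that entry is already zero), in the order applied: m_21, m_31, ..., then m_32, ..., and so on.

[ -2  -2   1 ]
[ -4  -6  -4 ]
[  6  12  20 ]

multipliers: 2, -3, -3

Forward elimination:
R2 <- R2 - (2)*R1:  [  0  -2  -6 ]
R3 <- R3 - (-3)*R1:  [  0   6  23 ]
R3 <- R3 - (-3)*R2:  [ 0  0  5 ]
Multipliers (in order of application): m_{21} = 2, m_{31} = -3, m_{32} = -3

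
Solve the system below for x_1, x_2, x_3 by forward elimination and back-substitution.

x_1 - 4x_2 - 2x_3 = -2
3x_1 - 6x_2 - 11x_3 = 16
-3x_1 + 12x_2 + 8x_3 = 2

Forward elimination on [A|b]:
R2 <- R2 - (3)*R1:  [  0   6  -5  22 ]
R3 <- R3 - (-3)*R1:  [  0   0   2  -4 ]
Row echelon form:
[ 1  -4  -2  |  -2 ]
[ 0   6  -5  |  22 ]
[ 0   0   2  |  -4 ]
Back-substitution:
x_3 = (-4) / 2 = -2
x_2 = (22 - (-5)*(-2)) / 6 = 2
x_1 = (-2 - (-4)*(2) - (-2)*(-2)) / 1 = 2

(2, 2, -2)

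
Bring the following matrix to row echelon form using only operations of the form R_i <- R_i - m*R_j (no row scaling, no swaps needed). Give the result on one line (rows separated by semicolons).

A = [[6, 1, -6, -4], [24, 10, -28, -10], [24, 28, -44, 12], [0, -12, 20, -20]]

REF = [6 1 -6 -4; 0 6 -4 6; 0 0 -4 4; 0 0 0 4]

Forward elimination:
R2 <- R2 - (4)*R1:  [  0   6  -4   6 ]
R3 <- R3 - (4)*R1:  [   0   24  -20   28 ]
R3 <- R3 - (4)*R2:  [  0   0  -4   4 ]
R4 <- R4 - (-2)*R2:  [  0   0  12  -8 ]
R4 <- R4 - (-3)*R3:  [ 0  0  0  4 ]
Row echelon form:
[ 6  1  -6  -4 ]
[ 0  6  -4   6 ]
[ 0  0  -4   4 ]
[ 0  0   0   4 ]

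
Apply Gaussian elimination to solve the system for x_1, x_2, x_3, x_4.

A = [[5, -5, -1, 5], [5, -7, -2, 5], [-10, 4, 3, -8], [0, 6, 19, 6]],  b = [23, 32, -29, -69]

Forward elimination on [A|b]:
R2 <- R2 - (1)*R1:  [  0  -2  -1   0   9 ]
R3 <- R3 - (-2)*R1:  [  0  -6   1   2  17 ]
R3 <- R3 - (3)*R2:  [   0    0    4    2  -10 ]
R4 <- R4 - (-3)*R2:  [   0    0   16    6  -42 ]
R4 <- R4 - (4)*R3:  [  0   0   0  -2  -2 ]
Row echelon form:
[ 5  -5  -1   5  |   23 ]
[ 0  -2  -1   0  |    9 ]
[ 0   0   4   2  |  -10 ]
[ 0   0   0  -2  |   -2 ]
Back-substitution:
x_4 = (-2) / -2 = 1
x_3 = (-10 - (2)*(1)) / 4 = -3
x_2 = (9 - (-1)*(-3)) / -2 = -3
x_1 = (23 - (-5)*(-3) - (-1)*(-3) - (5)*(1)) / 5 = 0

(0, -3, -3, 1)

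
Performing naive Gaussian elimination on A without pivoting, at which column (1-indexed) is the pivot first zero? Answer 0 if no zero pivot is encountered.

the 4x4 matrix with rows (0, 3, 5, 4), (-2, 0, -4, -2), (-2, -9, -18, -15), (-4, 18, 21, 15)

first zero-pivot column = 1

Naive forward elimination:
Pivot entry (1,1) is zero but row 2 has -2 in column 1 -> naive elimination stops; a row interchange (e.g. R1 <-> R2) would be required here.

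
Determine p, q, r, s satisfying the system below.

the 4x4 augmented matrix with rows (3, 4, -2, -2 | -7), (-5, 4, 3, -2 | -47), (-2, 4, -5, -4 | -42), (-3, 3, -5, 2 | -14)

Forward elimination on [A|b]:
R2 <- R2 - (-5/3)*R1:  [      0    32/3    -1/3   -16/3  -176/3 ]
R3 <- R3 - (-2/3)*R1:  [      0    20/3   -19/3   -16/3  -140/3 ]
R4 <- R4 - (-1)*R1:  [   0    7   -7    0  -21 ]
R3 <- R3 - (5/8)*R2:  [     0      0  -49/8     -2    -10 ]
R4 <- R4 - (21/32)*R2:  [       0        0  -217/32      7/2     35/2 ]
R4 <- R4 - (31/28)*R3:  [     0      0      0   40/7  200/7 ]
Row echelon form:
[ 3     4     -2     -2  |      -7 ]
[ 0  32/3   -1/3  -16/3  |  -176/3 ]
[ 0     0  -49/8     -2  |     -10 ]
[ 0     0      0   40/7  |   200/7 ]
Back-substitution:
s = (200/7) / (40/7) = 5
r = (-10 - (-2)*(5)) / (-49/8) = 0
q = (-176/3 - (-1/3)*(0) - (-16/3)*(5)) / (32/3) = -3
p = (-7 - (4)*(-3) - (-2)*(0) - (-2)*(5)) / 3 = 5

(5, -3, 0, 5)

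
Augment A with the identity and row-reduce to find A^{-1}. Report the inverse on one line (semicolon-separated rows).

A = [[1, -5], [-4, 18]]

Gauss-Jordan on [A | I]:
R2 <- R2 - (-4)*R1:  [  0  -2  |   4   1 ]
R2 <- (1/-2)*R2:  [    0     1  |    -2  -1/2 ]
R1 <- R1 - (-5)*R2:  [    1     0  |    -9  -5/2 ]
Right block of [I | A^{-1}] is the inverse:
[ -9  -5/2 ]
[ -2  -1/2 ]

inverse = [-9 -5/2; -2 -1/2]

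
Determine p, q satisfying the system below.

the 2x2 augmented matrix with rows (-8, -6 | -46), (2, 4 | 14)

Forward elimination on [A|b]:
R2 <- R2 - (-1/4)*R1:  [   0  5/2  5/2 ]
Row echelon form:
[ -8   -6  |  -46 ]
[  0  5/2  |  5/2 ]
Back-substitution:
q = (5/2) / (5/2) = 1
p = (-46 - (-6)*(1)) / -8 = 5

(5, 1)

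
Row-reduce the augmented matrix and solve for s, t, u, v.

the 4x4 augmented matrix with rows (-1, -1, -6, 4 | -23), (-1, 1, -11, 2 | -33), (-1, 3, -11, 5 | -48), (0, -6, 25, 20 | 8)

(2, -3, 2, -3)

Forward elimination on [A|b]:
R2 <- R2 - (1)*R1:  [   0    2   -5   -2  -10 ]
R3 <- R3 - (1)*R1:  [   0    4   -5    1  -25 ]
R3 <- R3 - (2)*R2:  [  0   0   5   5  -5 ]
R4 <- R4 - (-3)*R2:  [   0    0   10   14  -22 ]
R4 <- R4 - (2)*R3:  [   0    0    0    4  -12 ]
Row echelon form:
[ -1  -1  -6   4  |  -23 ]
[  0   2  -5  -2  |  -10 ]
[  0   0   5   5  |   -5 ]
[  0   0   0   4  |  -12 ]
Back-substitution:
v = (-12) / 4 = -3
u = (-5 - (5)*(-3)) / 5 = 2
t = (-10 - (-5)*(2) - (-2)*(-3)) / 2 = -3
s = (-23 - (-1)*(-3) - (-6)*(2) - (4)*(-3)) / -1 = 2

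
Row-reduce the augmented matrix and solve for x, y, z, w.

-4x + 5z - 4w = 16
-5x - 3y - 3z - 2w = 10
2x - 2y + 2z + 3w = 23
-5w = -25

(-4, -4, 4, 5)

Forward elimination on [A|b]:
R2 <- R2 - (5/4)*R1:  [     0     -3  -37/4      3    -10 ]
R3 <- R3 - (-1/2)*R1:  [   0   -2  9/2    1   31 ]
R3 <- R3 - (2/3)*R2:  [     0      0   32/3     -1  113/3 ]
Row echelon form:
[ -4   0      5  -4  |     16 ]
[  0  -3  -37/4   3  |    -10 ]
[  0   0   32/3  -1  |  113/3 ]
[  0   0      0  -5  |    -25 ]
Back-substitution:
w = (-25) / -5 = 5
z = (113/3 - (-1)*(5)) / (32/3) = 4
y = (-10 - (-37/4)*(4) - (3)*(5)) / -3 = -4
x = (16 - (5)*(4) - (-4)*(5)) / -4 = -4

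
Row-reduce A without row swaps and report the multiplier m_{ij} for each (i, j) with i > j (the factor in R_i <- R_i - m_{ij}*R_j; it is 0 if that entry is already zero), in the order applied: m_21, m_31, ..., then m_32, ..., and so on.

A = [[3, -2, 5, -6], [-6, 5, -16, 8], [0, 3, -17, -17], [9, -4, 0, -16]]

Forward elimination:
R2 <- R2 - (-2)*R1:  [  0   1  -6  -4 ]
R3: entry in column 1 is already 0 -> m_{31} = 0 (no row operation needed)
R4 <- R4 - (3)*R1:  [   0    2  -15    2 ]
R3 <- R3 - (3)*R2:  [  0   0   1  -5 ]
R4 <- R4 - (2)*R2:  [  0   0  -3  10 ]
R4 <- R4 - (-3)*R3:  [  0   0   0  -5 ]
Multipliers (in order of application): m_{21} = -2, m_{31} = 0, m_{41} = 3, m_{32} = 3, m_{42} = 2, m_{43} = -3

multipliers: -2, 0, 3, 3, 2, -3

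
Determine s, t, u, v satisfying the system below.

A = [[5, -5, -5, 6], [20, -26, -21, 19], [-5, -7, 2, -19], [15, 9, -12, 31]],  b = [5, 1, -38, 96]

(0, 4, -5, 0)

Forward elimination on [A|b]:
R2 <- R2 - (4)*R1:  [   0   -6   -1   -5  -19 ]
R3 <- R3 - (-1)*R1:  [   0  -12   -3  -13  -33 ]
R4 <- R4 - (3)*R1:  [  0  24   3  13  81 ]
R3 <- R3 - (2)*R2:  [  0   0  -1  -3   5 ]
R4 <- R4 - (-4)*R2:  [  0   0  -1  -7   5 ]
R4 <- R4 - (1)*R3:  [  0   0   0  -4   0 ]
Row echelon form:
[ 5  -5  -5   6  |    5 ]
[ 0  -6  -1  -5  |  -19 ]
[ 0   0  -1  -3  |    5 ]
[ 0   0   0  -4  |    0 ]
Back-substitution:
v = (0) / -4 = 0
u = (5 - (-3)*(0)) / -1 = -5
t = (-19 - (-1)*(-5) - (-5)*(0)) / -6 = 4
s = (5 - (-5)*(4) - (-5)*(-5) - (6)*(0)) / 5 = 0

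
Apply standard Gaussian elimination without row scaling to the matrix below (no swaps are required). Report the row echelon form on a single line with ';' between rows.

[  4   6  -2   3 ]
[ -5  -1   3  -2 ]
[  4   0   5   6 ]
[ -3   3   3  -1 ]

Forward elimination:
R2 <- R2 - (-5/4)*R1:  [    0  13/2   1/2   7/4 ]
R3 <- R3 - (1)*R1:  [  0  -6   7   3 ]
R4 <- R4 - (-3/4)*R1:  [    0  15/2   3/2   5/4 ]
R3 <- R3 - (-12/13)*R2:  [     0      0  97/13  60/13 ]
R4 <- R4 - (15/13)*R2:  [      0       0   12/13  -10/13 ]
R4 <- R4 - (12/97)*R3:  [       0        0        0  -130/97 ]
Row echelon form:
[ 4     6     -2        3 ]
[ 0  13/2    1/2      7/4 ]
[ 0     0  97/13    60/13 ]
[ 0     0      0  -130/97 ]

REF = [4 6 -2 3; 0 13/2 1/2 7/4; 0 0 97/13 60/13; 0 0 0 -130/97]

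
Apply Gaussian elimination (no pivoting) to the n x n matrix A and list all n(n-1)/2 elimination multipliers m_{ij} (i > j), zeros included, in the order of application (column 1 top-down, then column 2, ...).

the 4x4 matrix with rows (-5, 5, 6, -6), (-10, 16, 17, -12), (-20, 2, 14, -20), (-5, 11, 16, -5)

Forward elimination:
R2 <- R2 - (2)*R1:  [ 0  6  5  0 ]
R3 <- R3 - (4)*R1:  [   0  -18  -10    4 ]
R4 <- R4 - (1)*R1:  [  0   6  10   1 ]
R3 <- R3 - (-3)*R2:  [ 0  0  5  4 ]
R4 <- R4 - (1)*R2:  [ 0  0  5  1 ]
R4 <- R4 - (1)*R3:  [  0   0   0  -3 ]
Multipliers (in order of application): m_{21} = 2, m_{31} = 4, m_{41} = 1, m_{32} = -3, m_{42} = 1, m_{43} = 1

multipliers: 2, 4, 1, -3, 1, 1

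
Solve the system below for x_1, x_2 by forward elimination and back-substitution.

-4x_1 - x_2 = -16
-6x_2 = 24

Forward elimination on [A|b]:
Row echelon form:
[ -4  -1  |  -16 ]
[  0  -6  |   24 ]
Back-substitution:
x_2 = (24) / -6 = -4
x_1 = (-16 - (-1)*(-4)) / -4 = 5

(5, -4)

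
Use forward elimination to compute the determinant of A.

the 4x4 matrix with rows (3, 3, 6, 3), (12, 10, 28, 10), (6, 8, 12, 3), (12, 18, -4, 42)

Forward elimination:
R2 <- R2 - (4)*R1:  [  0  -2   4  -2 ]
R3 <- R3 - (2)*R1:  [  0   2   0  -3 ]
R4 <- R4 - (4)*R1:  [   0    6  -28   30 ]
R3 <- R3 - (-1)*R2:  [  0   0   4  -5 ]
R4 <- R4 - (-3)*R2:  [   0    0  -16   24 ]
R4 <- R4 - (-4)*R3:  [ 0  0  0  4 ]
Upper-triangular form:
[ 3   3  6   3 ]
[ 0  -2  4  -2 ]
[ 0   0  4  -5 ]
[ 0   0  0   4 ]
det(A) = (-1)^0 * (3) * (-2) * (4) * (4) = -96  (0 row swaps -> sign +1)

det(A) = -96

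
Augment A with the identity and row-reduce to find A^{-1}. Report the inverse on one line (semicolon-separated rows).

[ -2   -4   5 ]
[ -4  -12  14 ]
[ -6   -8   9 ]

Gauss-Jordan on [A | I]:
R1 <- (1/-2)*R1:  [    1     2  -5/2  |  -1/2     0     0 ]
R2 <- R2 - (-4)*R1:  [  0  -4   4  |  -2   1   0 ]
R3 <- R3 - (-6)*R1:  [  0   4  -6  |  -3   0   1 ]
R2 <- (1/-4)*R2:  [    0     1    -1  |   1/2  -1/4     0 ]
R1 <- R1 - (2)*R2:  [    1     0  -1/2  |  -3/2   1/2     0 ]
R3 <- R3 - (4)*R2:  [  0   0  -2  |  -5   1   1 ]
R3 <- (1/-2)*R3:  [    0     0     1  |   5/2  -1/2  -1/2 ]
R1 <- R1 - (-1/2)*R3:  [    1     0     0  |  -1/4   1/4  -1/4 ]
R2 <- R2 - (-1)*R3:  [    0     1     0  |     3  -3/4  -1/2 ]
Right block of [I | A^{-1}] is the inverse:
[ -1/4   1/4  -1/4 ]
[    3  -3/4  -1/2 ]
[  5/2  -1/2  -1/2 ]

inverse = [-1/4 1/4 -1/4; 3 -3/4 -1/2; 5/2 -1/2 -1/2]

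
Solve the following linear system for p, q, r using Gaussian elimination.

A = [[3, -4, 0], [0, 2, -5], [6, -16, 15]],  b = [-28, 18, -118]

Forward elimination on [A|b]:
R3 <- R3 - (2)*R1:  [   0   -8   15  -62 ]
R3 <- R3 - (-4)*R2:  [  0   0  -5  10 ]
Row echelon form:
[ 3  -4   0  |  -28 ]
[ 0   2  -5  |   18 ]
[ 0   0  -5  |   10 ]
Back-substitution:
r = (10) / -5 = -2
q = (18 - (-5)*(-2)) / 2 = 4
p = (-28 - (-4)*(4)) / 3 = -4

(-4, 4, -2)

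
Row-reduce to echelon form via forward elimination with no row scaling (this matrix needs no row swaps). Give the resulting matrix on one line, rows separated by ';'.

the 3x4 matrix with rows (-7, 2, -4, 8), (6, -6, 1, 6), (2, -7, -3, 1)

REF = [-7 2 -4 8; 0 -30/7 -17/7 90/7; 0 0 -1/2 -16]

Forward elimination:
R2 <- R2 - (-6/7)*R1:  [     0  -30/7  -17/7   90/7 ]
R3 <- R3 - (-2/7)*R1:  [     0  -45/7  -29/7   23/7 ]
R3 <- R3 - (3/2)*R2:  [    0     0  -1/2   -16 ]
Row echelon form:
[ -7      2     -4     8 ]
[  0  -30/7  -17/7  90/7 ]
[  0      0   -1/2   -16 ]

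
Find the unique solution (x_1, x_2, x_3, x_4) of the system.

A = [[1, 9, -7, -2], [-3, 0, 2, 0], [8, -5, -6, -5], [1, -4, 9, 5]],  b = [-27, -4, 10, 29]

Forward elimination on [A|b]:
R2 <- R2 - (-3)*R1:  [   0   27  -19   -6  -85 ]
R3 <- R3 - (8)*R1:  [   0  -77   50   11  226 ]
R4 <- R4 - (1)*R1:  [   0  -13   16    7   56 ]
R3 <- R3 - (-77/27)*R2:  [       0        0  -113/27    -55/9  -443/27 ]
R4 <- R4 - (-13/27)*R2:  [      0       0  185/27    37/9  407/27 ]
R4 <- R4 - (-185/113)*R3:  [         0          0          0   -666/113  -1332/113 ]
Row echelon form:
[ 1   9       -7        -2  |        -27 ]
[ 0  27      -19        -6  |        -85 ]
[ 0   0  -113/27     -55/9  |    -443/27 ]
[ 0   0        0  -666/113  |  -1332/113 ]
Back-substitution:
x_4 = (-1332/113) / (-666/113) = 2
x_3 = (-443/27 - (-55/9)*(2)) / (-113/27) = 1
x_2 = (-85 - (-19)*(1) - (-6)*(2)) / 27 = -2
x_1 = (-27 - (9)*(-2) - (-7)*(1) - (-2)*(2)) / 1 = 2

(2, -2, 1, 2)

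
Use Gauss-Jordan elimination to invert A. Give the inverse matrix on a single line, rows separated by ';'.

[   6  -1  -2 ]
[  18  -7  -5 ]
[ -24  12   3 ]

Gauss-Jordan on [A | I]:
R1 <- (1/6)*R1:  [    1  -1/6  -1/3  |   1/6     0     0 ]
R2 <- R2 - (18)*R1:  [  0  -4   1  |  -3   1   0 ]
R3 <- R3 - (-24)*R1:  [  0   8  -5  |   4   0   1 ]
R2 <- (1/-4)*R2:  [    0     1  -1/4  |   3/4  -1/4     0 ]
R1 <- R1 - (-1/6)*R2:  [     1      0   -3/8  |   7/24  -1/24      0 ]
R3 <- R3 - (8)*R2:  [  0   0  -3  |  -2   2   1 ]
R3 <- (1/-3)*R3:  [    0     0     1  |   2/3  -2/3  -1/3 ]
R1 <- R1 - (-3/8)*R3:  [     1      0      0  |  13/24  -7/24   -1/8 ]
R2 <- R2 - (-1/4)*R3:  [     0      1      0  |  11/12  -5/12  -1/12 ]
Right block of [I | A^{-1}] is the inverse:
[ 13/24  -7/24   -1/8 ]
[ 11/12  -5/12  -1/12 ]
[   2/3   -2/3   -1/3 ]

inverse = [13/24 -7/24 -1/8; 11/12 -5/12 -1/12; 2/3 -2/3 -1/3]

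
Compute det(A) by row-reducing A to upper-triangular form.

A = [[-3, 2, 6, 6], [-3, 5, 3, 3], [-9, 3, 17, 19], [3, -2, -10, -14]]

det(A) = -216

Forward elimination:
R2 <- R2 - (1)*R1:  [  0   3  -3  -3 ]
R3 <- R3 - (3)*R1:  [  0  -3  -1   1 ]
R4 <- R4 - (-1)*R1:  [  0   0  -4  -8 ]
R3 <- R3 - (-1)*R2:  [  0   0  -4  -2 ]
R4 <- R4 - (1)*R3:  [  0   0   0  -6 ]
Upper-triangular form:
[ -3  2   6   6 ]
[  0  3  -3  -3 ]
[  0  0  -4  -2 ]
[  0  0   0  -6 ]
det(A) = (-1)^0 * (-3) * (3) * (-4) * (-6) = -216  (0 row swaps -> sign +1)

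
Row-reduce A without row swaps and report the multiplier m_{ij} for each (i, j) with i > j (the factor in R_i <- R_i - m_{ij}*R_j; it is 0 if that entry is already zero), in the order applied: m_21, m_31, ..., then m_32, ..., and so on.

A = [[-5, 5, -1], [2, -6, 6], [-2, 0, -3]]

multipliers: -2/5, 2/5, 1/2

Forward elimination:
R2 <- R2 - (-2/5)*R1:  [    0    -4  28/5 ]
R3 <- R3 - (2/5)*R1:  [     0     -2  -13/5 ]
R3 <- R3 - (1/2)*R2:  [     0      0  -27/5 ]
Multipliers (in order of application): m_{21} = -2/5, m_{31} = 2/5, m_{32} = 1/2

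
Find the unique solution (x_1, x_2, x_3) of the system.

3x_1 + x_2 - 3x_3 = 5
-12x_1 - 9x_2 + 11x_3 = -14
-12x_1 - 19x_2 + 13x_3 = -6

(1, -1, -1)

Forward elimination on [A|b]:
R2 <- R2 - (-4)*R1:  [  0  -5  -1   6 ]
R3 <- R3 - (-4)*R1:  [   0  -15    1   14 ]
R3 <- R3 - (3)*R2:  [  0   0   4  -4 ]
Row echelon form:
[ 3   1  -3  |   5 ]
[ 0  -5  -1  |   6 ]
[ 0   0   4  |  -4 ]
Back-substitution:
x_3 = (-4) / 4 = -1
x_2 = (6 - (-1)*(-1)) / -5 = -1
x_1 = (5 - (1)*(-1) - (-3)*(-1)) / 3 = 1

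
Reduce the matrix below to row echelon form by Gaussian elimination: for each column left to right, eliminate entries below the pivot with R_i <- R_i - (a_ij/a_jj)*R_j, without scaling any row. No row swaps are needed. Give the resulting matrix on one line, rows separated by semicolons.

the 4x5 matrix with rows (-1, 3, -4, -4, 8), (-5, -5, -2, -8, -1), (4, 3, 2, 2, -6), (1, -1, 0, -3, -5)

REF = [-1 3 -4 -4 8; 0 -20 18 12 -41; 0 0 -1/2 -5 -19/4; 0 0 0 81/5 99/5]

Forward elimination:
R2 <- R2 - (5)*R1:  [   0  -20   18   12  -41 ]
R3 <- R3 - (-4)*R1:  [   0   15  -14  -14   26 ]
R4 <- R4 - (-1)*R1:  [  0   2  -4  -7   3 ]
R3 <- R3 - (-3/4)*R2:  [     0      0   -1/2     -5  -19/4 ]
R4 <- R4 - (-1/10)*R2:  [      0       0   -11/5   -29/5  -11/10 ]
R4 <- R4 - (22/5)*R3:  [    0     0     0  81/5  99/5 ]
Row echelon form:
[ -1    3    -4    -4      8 ]
[  0  -20    18    12    -41 ]
[  0    0  -1/2    -5  -19/4 ]
[  0    0     0  81/5   99/5 ]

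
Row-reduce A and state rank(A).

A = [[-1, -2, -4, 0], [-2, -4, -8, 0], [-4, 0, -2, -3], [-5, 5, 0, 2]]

rank(A) = 3

Row reduction:
R2 <- R2 - (2)*R1:  [ 0  0  0  0 ]
R3 <- R3 - (4)*R1:  [  0   8  14  -3 ]
R4 <- R4 - (5)*R1:  [  0  15  20   2 ]
R2 <-> R3   (pivot in column 2 was zero)
[ -1  -2  -4   0 ]
[  0   8  14  -3 ]
[  0   0   0   0 ]
[  0  15  20   2 ]
R4 <- R4 - (15/8)*R2:  [     0      0  -25/4   61/8 ]
R3 <-> R4   (pivot in column 3 was zero)
[ -1  -2     -4     0 ]
[  0   8     14    -3 ]
[  0   0  -25/4  61/8 ]
[  0   0      0     0 ]
Row echelon form:
[ -1  -2     -4     0 ]
[  0   8     14    -3 ]
[  0   0  -25/4  61/8 ]
[  0   0      0     0 ]
Nonzero rows / pivot columns: 3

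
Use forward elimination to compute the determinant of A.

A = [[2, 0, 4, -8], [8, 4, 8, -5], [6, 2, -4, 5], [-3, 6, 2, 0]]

Forward elimination:
R2 <- R2 - (4)*R1:  [  0   4  -8  27 ]
R3 <- R3 - (3)*R1:  [   0    2  -16   29 ]
R4 <- R4 - (-3/2)*R1:  [   0    6    8  -12 ]
R3 <- R3 - (1/2)*R2:  [    0     0   -12  31/2 ]
R4 <- R4 - (3/2)*R2:  [      0       0      20  -105/2 ]
R4 <- R4 - (-5/3)*R3:  [     0      0      0  -80/3 ]
Upper-triangular form:
[ 2  0    4     -8 ]
[ 0  4   -8     27 ]
[ 0  0  -12   31/2 ]
[ 0  0    0  -80/3 ]
det(A) = (-1)^0 * (2) * (4) * (-12) * (-80/3) = 2560  (0 row swaps -> sign +1)

det(A) = 2560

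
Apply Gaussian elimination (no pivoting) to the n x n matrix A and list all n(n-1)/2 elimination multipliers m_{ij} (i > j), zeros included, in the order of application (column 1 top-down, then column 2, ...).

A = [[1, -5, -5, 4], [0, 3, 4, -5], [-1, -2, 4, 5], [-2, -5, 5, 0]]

Forward elimination:
R2: entry in column 1 is already 0 -> m_{21} = 0 (no row operation needed)
R3 <- R3 - (-1)*R1:  [  0  -7  -1   9 ]
R4 <- R4 - (-2)*R1:  [   0  -15   -5    8 ]
R3 <- R3 - (-7/3)*R2:  [    0     0  25/3  -8/3 ]
R4 <- R4 - (-5)*R2:  [   0    0   15  -17 ]
R4 <- R4 - (9/5)*R3:  [     0      0      0  -61/5 ]
Multipliers (in order of application): m_{21} = 0, m_{31} = -1, m_{41} = -2, m_{32} = -7/3, m_{42} = -5, m_{43} = 9/5

multipliers: 0, -1, -2, -7/3, -5, 9/5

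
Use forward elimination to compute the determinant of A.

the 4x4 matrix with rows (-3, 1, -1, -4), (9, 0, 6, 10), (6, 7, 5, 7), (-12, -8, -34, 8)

det(A) = 54

Forward elimination:
R2 <- R2 - (-3)*R1:  [  0   3   3  -2 ]
R3 <- R3 - (-2)*R1:  [  0   9   3  -1 ]
R4 <- R4 - (4)*R1:  [   0  -12  -30   24 ]
R3 <- R3 - (3)*R2:  [  0   0  -6   5 ]
R4 <- R4 - (-4)*R2:  [   0    0  -18   16 ]
R4 <- R4 - (3)*R3:  [ 0  0  0  1 ]
Upper-triangular form:
[ -3  1  -1  -4 ]
[  0  3   3  -2 ]
[  0  0  -6   5 ]
[  0  0   0   1 ]
det(A) = (-1)^0 * (-3) * (3) * (-6) * (1) = 54  (0 row swaps -> sign +1)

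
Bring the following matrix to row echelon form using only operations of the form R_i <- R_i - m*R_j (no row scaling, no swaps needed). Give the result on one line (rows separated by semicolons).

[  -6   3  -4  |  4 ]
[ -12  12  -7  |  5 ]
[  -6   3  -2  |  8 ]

Forward elimination:
R2 <- R2 - (2)*R1:  [  0   6   1  -3 ]
R3 <- R3 - (1)*R1:  [ 0  0  2  4 ]
Row echelon form:
[ -6  3  -4  |   4 ]
[  0  6   1  |  -3 ]
[  0  0   2  |   4 ]

REF = [-6 3 -4 4; 0 6 1 -3; 0 0 2 4]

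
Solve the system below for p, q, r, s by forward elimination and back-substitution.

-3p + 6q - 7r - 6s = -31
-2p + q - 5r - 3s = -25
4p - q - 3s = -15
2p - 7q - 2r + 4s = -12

Forward elimination on [A|b]:
R2 <- R2 - (2/3)*R1:  [     0     -3   -1/3      1  -13/3 ]
R3 <- R3 - (-4/3)*R1:  [      0       7   -28/3     -11  -169/3 ]
R4 <- R4 - (-2/3)*R1:  [     0     -3  -20/3      0  -98/3 ]
R3 <- R3 - (-7/3)*R2:  [      0       0   -91/9   -26/3  -598/9 ]
R4 <- R4 - (1)*R2:  [     0      0  -19/3     -1  -85/3 ]
R4 <- R4 - (57/91)*R3:  [    0     0     0  31/7  93/7 ]
Row echelon form:
[ -3   6     -7     -6  |     -31 ]
[  0  -3   -1/3      1  |   -13/3 ]
[  0   0  -91/9  -26/3  |  -598/9 ]
[  0   0      0   31/7  |    93/7 ]
Back-substitution:
s = (93/7) / (31/7) = 3
r = (-598/9 - (-26/3)*(3)) / (-91/9) = 4
q = (-13/3 - (-1/3)*(4) - (1)*(3)) / -3 = 2
p = (-31 - (6)*(2) - (-7)*(4) - (-6)*(3)) / -3 = -1

(-1, 2, 4, 3)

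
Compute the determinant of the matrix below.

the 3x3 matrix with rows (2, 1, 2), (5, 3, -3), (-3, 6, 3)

det(A) = 126

Forward elimination:
R2 <- R2 - (5/2)*R1:  [   0  1/2   -8 ]
R3 <- R3 - (-3/2)*R1:  [    0  15/2     6 ]
R3 <- R3 - (15)*R2:  [   0    0  126 ]
Upper-triangular form:
[ 2    1    2 ]
[ 0  1/2   -8 ]
[ 0    0  126 ]
det(A) = (-1)^0 * (2) * (1/2) * (126) = 126  (0 row swaps -> sign +1)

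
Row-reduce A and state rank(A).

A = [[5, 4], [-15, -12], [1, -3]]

Row reduction:
R2 <- R2 - (-3)*R1:  [ 0  0 ]
R3 <- R3 - (1/5)*R1:  [     0  -19/5 ]
R2 <-> R3   (pivot in column 2 was zero)
[ 5      4 ]
[ 0  -19/5 ]
[ 0      0 ]
Row echelon form:
[ 5      4 ]
[ 0  -19/5 ]
[ 0      0 ]
Nonzero rows / pivot columns: 2

rank(A) = 2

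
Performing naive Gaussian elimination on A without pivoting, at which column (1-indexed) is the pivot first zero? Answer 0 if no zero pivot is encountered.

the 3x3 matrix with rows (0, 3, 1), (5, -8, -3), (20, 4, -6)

first zero-pivot column = 1

Naive forward elimination:
Pivot entry (1,1) is zero but row 2 has 5 in column 1 -> naive elimination stops; a row interchange (e.g. R1 <-> R2) would be required here.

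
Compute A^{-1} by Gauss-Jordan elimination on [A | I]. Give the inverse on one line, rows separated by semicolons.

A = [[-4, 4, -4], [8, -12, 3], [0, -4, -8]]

inverse = [-9/4 -1 3/4; -4/3 -2/3 5/12; 2/3 1/3 -1/3]

Gauss-Jordan on [A | I]:
R1 <- (1/-4)*R1:  [    1    -1     1  |  -1/4     0     0 ]
R2 <- R2 - (8)*R1:  [  0  -4  -5  |   2   1   0 ]
R2 <- (1/-4)*R2:  [    0     1   5/4  |  -1/2  -1/4     0 ]
R1 <- R1 - (-1)*R2:  [    1     0   9/4  |  -3/4  -1/4     0 ]
R3 <- R3 - (-4)*R2:  [  0   0  -3  |  -2  -1   1 ]
R3 <- (1/-3)*R3:  [    0     0     1  |   2/3   1/3  -1/3 ]
R1 <- R1 - (9/4)*R3:  [    1     0     0  |  -9/4    -1   3/4 ]
R2 <- R2 - (5/4)*R3:  [    0     1     0  |  -4/3  -2/3  5/12 ]
Right block of [I | A^{-1}] is the inverse:
[ -9/4    -1   3/4 ]
[ -4/3  -2/3  5/12 ]
[  2/3   1/3  -1/3 ]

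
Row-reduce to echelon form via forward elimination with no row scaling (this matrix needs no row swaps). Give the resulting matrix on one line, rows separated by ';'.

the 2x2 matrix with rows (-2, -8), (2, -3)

Forward elimination:
R2 <- R2 - (-1)*R1:  [   0  -11 ]
Row echelon form:
[ -2   -8 ]
[  0  -11 ]

REF = [-2 -8; 0 -11]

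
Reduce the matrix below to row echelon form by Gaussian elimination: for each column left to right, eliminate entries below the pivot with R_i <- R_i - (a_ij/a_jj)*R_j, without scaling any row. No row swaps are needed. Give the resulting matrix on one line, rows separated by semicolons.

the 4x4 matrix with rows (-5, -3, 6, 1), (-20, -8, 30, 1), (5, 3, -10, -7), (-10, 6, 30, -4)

REF = [-5 -3 6 1; 0 4 6 -3; 0 0 -4 -6; 0 0 0 3]

Forward elimination:
R2 <- R2 - (4)*R1:  [  0   4   6  -3 ]
R3 <- R3 - (-1)*R1:  [  0   0  -4  -6 ]
R4 <- R4 - (2)*R1:  [  0  12  18  -6 ]
R4 <- R4 - (3)*R2:  [ 0  0  0  3 ]
Row echelon form:
[ -5  -3   6   1 ]
[  0   4   6  -3 ]
[  0   0  -4  -6 ]
[  0   0   0   3 ]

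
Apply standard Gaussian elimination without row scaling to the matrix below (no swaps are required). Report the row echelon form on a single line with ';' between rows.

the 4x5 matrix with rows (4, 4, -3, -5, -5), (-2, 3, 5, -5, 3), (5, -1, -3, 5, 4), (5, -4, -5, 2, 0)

Forward elimination:
R2 <- R2 - (-1/2)*R1:  [     0      5    7/2  -15/2    1/2 ]
R3 <- R3 - (5/4)*R1:  [    0    -6   3/4  45/4  41/4 ]
R4 <- R4 - (5/4)*R1:  [    0    -9  -5/4  33/4  25/4 ]
R3 <- R3 - (-6/5)*R2:  [      0       0   99/20     9/4  217/20 ]
R4 <- R4 - (-9/5)*R2:  [      0       0  101/20   -21/4  143/20 ]
R4 <- R4 - (101/99)*R3:  [       0        0        0   -83/11  -388/99 ]
Row echelon form:
[ 4  4     -3      -5       -5 ]
[ 0  5    7/2   -15/2      1/2 ]
[ 0  0  99/20     9/4   217/20 ]
[ 0  0      0  -83/11  -388/99 ]

REF = [4 4 -3 -5 -5; 0 5 7/2 -15/2 1/2; 0 0 99/20 9/4 217/20; 0 0 0 -83/11 -388/99]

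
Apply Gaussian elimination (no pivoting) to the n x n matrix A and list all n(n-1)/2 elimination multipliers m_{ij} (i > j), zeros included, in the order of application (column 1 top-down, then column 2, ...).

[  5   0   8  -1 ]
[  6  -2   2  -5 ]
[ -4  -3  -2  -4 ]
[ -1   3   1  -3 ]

Forward elimination:
R2 <- R2 - (6/5)*R1:  [     0     -2  -38/5  -19/5 ]
R3 <- R3 - (-4/5)*R1:  [     0     -3   22/5  -24/5 ]
R4 <- R4 - (-1/5)*R1:  [     0      3   13/5  -16/5 ]
R3 <- R3 - (3/2)*R2:  [    0     0  79/5  9/10 ]
R4 <- R4 - (-3/2)*R2:  [      0       0   -44/5  -89/10 ]
R4 <- R4 - (-44/79)*R3:  [         0          0          0  -1327/158 ]
Multipliers (in order of application): m_{21} = 6/5, m_{31} = -4/5, m_{41} = -1/5, m_{32} = 3/2, m_{42} = -3/2, m_{43} = -44/79

multipliers: 6/5, -4/5, -1/5, 3/2, -3/2, -44/79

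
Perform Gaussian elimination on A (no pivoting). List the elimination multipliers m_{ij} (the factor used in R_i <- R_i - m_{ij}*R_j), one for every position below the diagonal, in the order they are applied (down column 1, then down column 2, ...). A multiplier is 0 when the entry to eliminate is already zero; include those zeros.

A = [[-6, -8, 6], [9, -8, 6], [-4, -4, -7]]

multipliers: -3/2, 2/3, -1/15

Forward elimination:
R2 <- R2 - (-3/2)*R1:  [   0  -20   15 ]
R3 <- R3 - (2/3)*R1:  [   0  4/3  -11 ]
R3 <- R3 - (-1/15)*R2:  [   0    0  -10 ]
Multipliers (in order of application): m_{21} = -3/2, m_{31} = 2/3, m_{32} = -1/15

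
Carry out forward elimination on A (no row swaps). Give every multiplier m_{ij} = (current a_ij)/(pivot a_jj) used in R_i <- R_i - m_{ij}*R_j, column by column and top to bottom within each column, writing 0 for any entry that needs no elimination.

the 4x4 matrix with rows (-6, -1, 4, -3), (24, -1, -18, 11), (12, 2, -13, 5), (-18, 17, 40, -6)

multipliers: -4, -2, 3, 0, -4, -4

Forward elimination:
R2 <- R2 - (-4)*R1:  [  0  -5  -2  -1 ]
R3 <- R3 - (-2)*R1:  [  0   0  -5  -1 ]
R4 <- R4 - (3)*R1:  [  0  20  28   3 ]
R3: entry in column 2 is already 0 -> m_{32} = 0 (no row operation needed)
R4 <- R4 - (-4)*R2:  [  0   0  20  -1 ]
R4 <- R4 - (-4)*R3:  [  0   0   0  -5 ]
Multipliers (in order of application): m_{21} = -4, m_{31} = -2, m_{41} = 3, m_{32} = 0, m_{42} = -4, m_{43} = -4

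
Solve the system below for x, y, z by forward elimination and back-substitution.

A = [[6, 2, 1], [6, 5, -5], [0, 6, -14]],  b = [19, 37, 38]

(2, 4, -1)

Forward elimination on [A|b]:
R2 <- R2 - (1)*R1:  [  0   3  -6  18 ]
R3 <- R3 - (2)*R2:  [  0   0  -2   2 ]
Row echelon form:
[ 6  2   1  |  19 ]
[ 0  3  -6  |  18 ]
[ 0  0  -2  |   2 ]
Back-substitution:
z = (2) / -2 = -1
y = (18 - (-6)*(-1)) / 3 = 4
x = (19 - (2)*(4) - (1)*(-1)) / 6 = 2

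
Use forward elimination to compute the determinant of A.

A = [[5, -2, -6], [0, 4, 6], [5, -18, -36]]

det(A) = -120

Forward elimination:
R3 <- R3 - (1)*R1:  [   0  -16  -30 ]
R3 <- R3 - (-4)*R2:  [  0   0  -6 ]
Upper-triangular form:
[ 5  -2  -6 ]
[ 0   4   6 ]
[ 0   0  -6 ]
det(A) = (-1)^0 * (5) * (4) * (-6) = -120  (0 row swaps -> sign +1)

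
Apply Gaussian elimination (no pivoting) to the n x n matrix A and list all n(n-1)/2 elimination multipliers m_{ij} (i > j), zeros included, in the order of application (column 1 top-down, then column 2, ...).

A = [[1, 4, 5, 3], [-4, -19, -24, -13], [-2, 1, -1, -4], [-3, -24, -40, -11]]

multipliers: -4, -2, -3, -3, 4, 3

Forward elimination:
R2 <- R2 - (-4)*R1:  [  0  -3  -4  -1 ]
R3 <- R3 - (-2)*R1:  [ 0  9  9  2 ]
R4 <- R4 - (-3)*R1:  [   0  -12  -25   -2 ]
R3 <- R3 - (-3)*R2:  [  0   0  -3  -1 ]
R4 <- R4 - (4)*R2:  [  0   0  -9   2 ]
R4 <- R4 - (3)*R3:  [ 0  0  0  5 ]
Multipliers (in order of application): m_{21} = -4, m_{31} = -2, m_{41} = -3, m_{32} = -3, m_{42} = 4, m_{43} = 3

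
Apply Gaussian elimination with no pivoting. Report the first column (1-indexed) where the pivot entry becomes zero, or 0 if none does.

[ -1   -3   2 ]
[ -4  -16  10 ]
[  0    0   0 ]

Naive forward elimination:
R2 <- R2 - (4)*R1:  [  0  -4   2 ]
Matrix at this point:
[ -1  -3  2 ]
[  0  -4  2 ]
[  0   0  0 ]
Pivot entry (3,3) in the last row is zero and there are no rows below to swap with -> zero pivot in column 3 (A is singular).

first zero-pivot column = 3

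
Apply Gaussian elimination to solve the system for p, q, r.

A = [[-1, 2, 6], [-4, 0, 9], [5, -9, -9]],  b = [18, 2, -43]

(4, 5, 2)

Forward elimination on [A|b]:
R2 <- R2 - (4)*R1:  [   0   -8  -15  -70 ]
R3 <- R3 - (-5)*R1:  [  0   1  21  47 ]
R3 <- R3 - (-1/8)*R2:  [     0      0  153/8  153/4 ]
Row echelon form:
[ -1   2      6  |     18 ]
[  0  -8    -15  |    -70 ]
[  0   0  153/8  |  153/4 ]
Back-substitution:
r = (153/4) / (153/8) = 2
q = (-70 - (-15)*(2)) / -8 = 5
p = (18 - (2)*(5) - (6)*(2)) / -1 = 4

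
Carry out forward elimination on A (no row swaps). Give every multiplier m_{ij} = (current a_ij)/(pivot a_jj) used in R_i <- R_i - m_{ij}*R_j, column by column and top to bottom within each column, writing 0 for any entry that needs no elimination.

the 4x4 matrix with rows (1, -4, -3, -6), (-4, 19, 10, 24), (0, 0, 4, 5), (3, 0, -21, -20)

multipliers: -4, 0, 3, 0, 4, -1

Forward elimination:
R2 <- R2 - (-4)*R1:  [  0   3  -2   0 ]
R3: entry in column 1 is already 0 -> m_{31} = 0 (no row operation needed)
R4 <- R4 - (3)*R1:  [   0   12  -12   -2 ]
R3: entry in column 2 is already 0 -> m_{32} = 0 (no row operation needed)
R4 <- R4 - (4)*R2:  [  0   0  -4  -2 ]
R4 <- R4 - (-1)*R3:  [ 0  0  0  3 ]
Multipliers (in order of application): m_{21} = -4, m_{31} = 0, m_{41} = 3, m_{32} = 0, m_{42} = 4, m_{43} = -1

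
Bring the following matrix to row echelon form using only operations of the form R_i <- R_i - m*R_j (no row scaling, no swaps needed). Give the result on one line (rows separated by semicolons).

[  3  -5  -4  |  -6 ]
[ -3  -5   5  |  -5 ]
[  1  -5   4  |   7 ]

Forward elimination:
R2 <- R2 - (-1)*R1:  [   0  -10    1  -11 ]
R3 <- R3 - (1/3)*R1:  [     0  -10/3   16/3      9 ]
R3 <- R3 - (1/3)*R2:  [    0     0     5  38/3 ]
Row echelon form:
[ 3   -5  -4  |    -6 ]
[ 0  -10   1  |   -11 ]
[ 0    0   5  |  38/3 ]

REF = [3 -5 -4 -6; 0 -10 1 -11; 0 0 5 38/3]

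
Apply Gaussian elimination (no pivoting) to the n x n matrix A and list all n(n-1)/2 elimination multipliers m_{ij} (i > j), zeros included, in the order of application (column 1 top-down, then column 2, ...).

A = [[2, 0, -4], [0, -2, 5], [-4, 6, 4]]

Forward elimination:
R2: entry in column 1 is already 0 -> m_{21} = 0 (no row operation needed)
R3 <- R3 - (-2)*R1:  [  0   6  -4 ]
R3 <- R3 - (-3)*R2:  [  0   0  11 ]
Multipliers (in order of application): m_{21} = 0, m_{31} = -2, m_{32} = -3

multipliers: 0, -2, -3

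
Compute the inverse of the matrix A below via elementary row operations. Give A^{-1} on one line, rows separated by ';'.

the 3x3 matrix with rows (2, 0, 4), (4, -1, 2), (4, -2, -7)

Gauss-Jordan on [A | I]:
R1 <- (1/2)*R1:  [   1    0    2  |  1/2    0    0 ]
R2 <- R2 - (4)*R1:  [  0  -1  -6  |  -2   1   0 ]
R3 <- R3 - (4)*R1:  [   0   -2  -15  |   -2    0    1 ]
R2 <- (1/-1)*R2:  [  0   1   6  |   2  -1   0 ]
R3 <- R3 - (-2)*R2:  [  0   0  -3  |   2  -2   1 ]
R3 <- (1/-3)*R3:  [    0     0     1  |  -2/3   2/3  -1/3 ]
R1 <- R1 - (2)*R3:  [    1     0     0  |  11/6  -4/3   2/3 ]
R2 <- R2 - (6)*R3:  [  0   1   0  |   6  -5   2 ]
Right block of [I | A^{-1}] is the inverse:
[ 11/6  -4/3   2/3 ]
[    6    -5     2 ]
[ -2/3   2/3  -1/3 ]

inverse = [11/6 -4/3 2/3; 6 -5 2; -2/3 2/3 -1/3]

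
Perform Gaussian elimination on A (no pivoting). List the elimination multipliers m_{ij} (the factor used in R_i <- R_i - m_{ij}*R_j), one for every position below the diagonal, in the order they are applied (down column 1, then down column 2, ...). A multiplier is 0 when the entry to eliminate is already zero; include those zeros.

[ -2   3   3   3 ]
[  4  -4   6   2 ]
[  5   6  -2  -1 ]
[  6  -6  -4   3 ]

multipliers: -2, -5/2, -3, 27/4, 3/2, 26/151

Forward elimination:
R2 <- R2 - (-2)*R1:  [  0   2  12   8 ]
R3 <- R3 - (-5/2)*R1:  [    0  27/2  11/2  13/2 ]
R4 <- R4 - (-3)*R1:  [  0   3   5  12 ]
R3 <- R3 - (27/4)*R2:  [      0       0  -151/2   -95/2 ]
R4 <- R4 - (3/2)*R2:  [   0    0  -13    0 ]
R4 <- R4 - (26/151)*R3:  [        0         0         0  1235/151 ]
Multipliers (in order of application): m_{21} = -2, m_{31} = -5/2, m_{41} = -3, m_{32} = 27/4, m_{42} = 3/2, m_{43} = 26/151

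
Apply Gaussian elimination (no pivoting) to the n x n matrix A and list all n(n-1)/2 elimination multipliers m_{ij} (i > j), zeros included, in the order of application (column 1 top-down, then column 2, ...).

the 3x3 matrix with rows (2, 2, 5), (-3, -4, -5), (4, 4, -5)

Forward elimination:
R2 <- R2 - (-3/2)*R1:  [   0   -1  5/2 ]
R3 <- R3 - (2)*R1:  [   0    0  -15 ]
R3: entry in column 2 is already 0 -> m_{32} = 0 (no row operation needed)
Multipliers (in order of application): m_{21} = -3/2, m_{31} = 2, m_{32} = 0

multipliers: -3/2, 2, 0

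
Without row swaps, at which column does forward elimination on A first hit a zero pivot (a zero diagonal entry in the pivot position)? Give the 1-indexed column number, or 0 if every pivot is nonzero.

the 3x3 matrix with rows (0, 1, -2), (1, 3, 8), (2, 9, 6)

first zero-pivot column = 1

Naive forward elimination:
Pivot entry (1,1) is zero but row 2 has 1 in column 1 -> naive elimination stops; a row interchange (e.g. R1 <-> R2) would be required here.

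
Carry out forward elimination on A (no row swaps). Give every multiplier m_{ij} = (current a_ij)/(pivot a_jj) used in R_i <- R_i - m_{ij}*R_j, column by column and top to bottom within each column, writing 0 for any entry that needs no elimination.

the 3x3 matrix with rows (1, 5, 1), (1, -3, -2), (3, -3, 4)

multipliers: 1, 3, 9/4

Forward elimination:
R2 <- R2 - (1)*R1:  [  0  -8  -3 ]
R3 <- R3 - (3)*R1:  [   0  -18    1 ]
R3 <- R3 - (9/4)*R2:  [    0     0  31/4 ]
Multipliers (in order of application): m_{21} = 1, m_{31} = 3, m_{32} = 9/4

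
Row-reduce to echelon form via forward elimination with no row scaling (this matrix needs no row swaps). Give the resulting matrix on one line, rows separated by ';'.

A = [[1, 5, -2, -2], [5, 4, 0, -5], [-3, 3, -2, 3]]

Forward elimination:
R2 <- R2 - (5)*R1:  [   0  -21   10    5 ]
R3 <- R3 - (-3)*R1:  [  0  18  -8  -3 ]
R3 <- R3 - (-6/7)*R2:  [   0    0  4/7  9/7 ]
Row echelon form:
[ 1    5   -2   -2 ]
[ 0  -21   10    5 ]
[ 0    0  4/7  9/7 ]

REF = [1 5 -2 -2; 0 -21 10 5; 0 0 4/7 9/7]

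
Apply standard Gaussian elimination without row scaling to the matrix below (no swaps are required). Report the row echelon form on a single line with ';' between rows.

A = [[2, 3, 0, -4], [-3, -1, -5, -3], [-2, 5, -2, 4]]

REF = [2 3 0 -4; 0 7/2 -5 -9; 0 0 66/7 144/7]

Forward elimination:
R2 <- R2 - (-3/2)*R1:  [   0  7/2   -5   -9 ]
R3 <- R3 - (-1)*R1:  [  0   8  -2   0 ]
R3 <- R3 - (16/7)*R2:  [     0      0   66/7  144/7 ]
Row echelon form:
[ 2    3     0     -4 ]
[ 0  7/2    -5     -9 ]
[ 0    0  66/7  144/7 ]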